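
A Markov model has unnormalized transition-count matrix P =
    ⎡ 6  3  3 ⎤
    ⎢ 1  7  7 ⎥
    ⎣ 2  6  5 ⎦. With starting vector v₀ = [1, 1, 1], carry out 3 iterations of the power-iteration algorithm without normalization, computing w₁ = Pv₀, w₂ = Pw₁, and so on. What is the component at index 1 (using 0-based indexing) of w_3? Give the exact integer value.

w1 = Pv₀ = (6·1 + 3·1 + 3·1; 1·1 + 7·1 + 7·1; 2·1 + 6·1 + 5·1) = (12, 15, 13)
w2 = Pw1 = (6·12 + 3·15 + 3·13; 1·12 + 7·15 + 7·13; 2·12 + 6·15 + 5·13) = (156, 208, 179)
w3 = Pw2 = (2097, 2865, 2455)
The requested component of w3 is 2865.

2865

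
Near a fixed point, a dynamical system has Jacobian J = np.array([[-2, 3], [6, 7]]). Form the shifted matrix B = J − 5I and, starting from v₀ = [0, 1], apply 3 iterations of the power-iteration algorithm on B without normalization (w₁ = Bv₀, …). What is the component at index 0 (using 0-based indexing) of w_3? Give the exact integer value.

B = J − 5I has rows (-7, 3); (6, 2)
w1 = Bv₀ = (3, 2)
w2 = Bw1 = (-15, 22)
w3 = Bw2 = (171, -46)
Requested component of w3: 171

171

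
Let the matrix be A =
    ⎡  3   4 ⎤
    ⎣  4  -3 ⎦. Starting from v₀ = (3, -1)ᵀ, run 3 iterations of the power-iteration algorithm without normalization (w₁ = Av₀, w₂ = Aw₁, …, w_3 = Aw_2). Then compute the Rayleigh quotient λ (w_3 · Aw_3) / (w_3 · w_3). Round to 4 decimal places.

λ ≈ 0.0000

w1 = Av₀ = (3·3 + 4·(-1); 4·3 + (-3)·(-1)) = (5, 15)
w2 = Aw1 = (3·5 + 4·15; 4·5 + (-3)·15) = (75, -25)
w3 = Aw2 = (125, 375)
Aw3 = (1875, -625)
w3·Aw3 = 125·1875 + 375·(-625) = 0; w3·w3 = 125·125 + 375·375 = 156250
λ ≈ 0/156250 = 0.0000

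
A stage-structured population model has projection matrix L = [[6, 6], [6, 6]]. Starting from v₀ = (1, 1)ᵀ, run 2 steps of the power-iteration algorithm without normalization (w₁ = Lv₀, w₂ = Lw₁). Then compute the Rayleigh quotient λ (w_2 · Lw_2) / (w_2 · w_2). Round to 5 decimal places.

12.00000

w1 = Lv₀ = (12, 12)
w2 = Lw1 = (144, 144)
Lw2 = (1728, 1728)
w2·Lw2 = 144·1728 + 144·1728 = 497664; w2·w2 = 144·144 + 144·144 = 41472
λ ≈ 497664/41472 = 12.00000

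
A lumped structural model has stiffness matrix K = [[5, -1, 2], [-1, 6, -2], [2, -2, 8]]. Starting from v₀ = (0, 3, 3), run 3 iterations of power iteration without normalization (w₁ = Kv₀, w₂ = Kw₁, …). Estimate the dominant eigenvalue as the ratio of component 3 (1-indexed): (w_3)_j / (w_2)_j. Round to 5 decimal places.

λ ≈ 8.09524

w1 = Kv₀ = (3, 12, 18)
w2 = Kw1 = (39, 33, 126)
w3 = Kw2 = (414, -93, 1020)
Ratio at component: 1020 / 126 = 8.09524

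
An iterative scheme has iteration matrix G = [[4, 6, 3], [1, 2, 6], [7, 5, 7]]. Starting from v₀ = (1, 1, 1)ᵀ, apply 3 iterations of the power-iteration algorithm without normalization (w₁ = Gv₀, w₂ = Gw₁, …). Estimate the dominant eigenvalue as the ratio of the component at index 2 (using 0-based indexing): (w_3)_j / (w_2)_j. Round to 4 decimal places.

w1 = Gv₀ = (4·1 + 6·1 + 3·1; 1·1 + 2·1 + 6·1; 7·1 + 5·1 + 7·1) = (13, 9, 19)
w2 = Gw1 = (4·13 + 6·9 + 3·19; 1·13 + 2·9 + 6·19; 7·13 + 5·9 + 7·19) = (163, 145, 269)
w3 = Gw2 = (2329, 2067, 3749)
Ratio at component: 3749 / 269 = 13.9368

λ ≈ 13.9368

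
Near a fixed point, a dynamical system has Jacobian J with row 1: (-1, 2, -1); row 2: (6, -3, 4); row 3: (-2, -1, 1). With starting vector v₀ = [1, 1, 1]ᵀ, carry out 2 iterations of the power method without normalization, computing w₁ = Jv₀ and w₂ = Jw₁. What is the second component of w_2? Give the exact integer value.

w1 = Jv₀ = ((-1)·1 + 2·1 + (-1)·1; 6·1 + (-3)·1 + 4·1; (-2)·1 + (-1)·1 + 1·1) = (0, 7, -2)
w2 = Jw1 = ((-1)·0 + 2·7 + (-1)·(-2); 6·0 + (-3)·7 + 4·(-2); (-2)·0 + (-1)·7 + 1·(-2)) = (16, -29, -9)
The requested component of w2 is -29.

-29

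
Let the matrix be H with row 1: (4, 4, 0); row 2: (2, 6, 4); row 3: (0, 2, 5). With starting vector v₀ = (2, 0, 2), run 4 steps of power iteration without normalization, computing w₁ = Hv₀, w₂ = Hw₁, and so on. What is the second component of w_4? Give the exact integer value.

w1 = Hv₀ = (4·2 + 4·0 + 0·2; 2·2 + 6·0 + 4·2; 0·2 + 2·0 + 5·2) = (8, 12, 10)
w2 = Hw1 = (4·8 + 4·12 + 0·10; 2·8 + 6·12 + 4·10; 0·8 + 2·12 + 5·10) = (80, 128, 74)
w3 = Hw2 = (832, 1224, 626)
w4 = Hw3 = (8224, 11512, 5578)
The requested component of w4 is 11512.

11512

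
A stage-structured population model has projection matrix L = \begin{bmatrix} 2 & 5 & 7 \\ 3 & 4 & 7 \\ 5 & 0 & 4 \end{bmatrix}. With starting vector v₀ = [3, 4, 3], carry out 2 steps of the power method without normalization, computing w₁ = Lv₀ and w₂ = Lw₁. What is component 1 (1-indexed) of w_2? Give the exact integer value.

513

w1 = Lv₀ = (2·3 + 5·4 + 7·3; 3·3 + 4·4 + 7·3; 5·3 + 0·4 + 4·3) = (47, 46, 27)
w2 = Lw1 = (2·47 + 5·46 + 7·27; 3·47 + 4·46 + 7·27; 5·47 + 0·46 + 4·27) = (513, 514, 343)
The requested component of w2 is 513.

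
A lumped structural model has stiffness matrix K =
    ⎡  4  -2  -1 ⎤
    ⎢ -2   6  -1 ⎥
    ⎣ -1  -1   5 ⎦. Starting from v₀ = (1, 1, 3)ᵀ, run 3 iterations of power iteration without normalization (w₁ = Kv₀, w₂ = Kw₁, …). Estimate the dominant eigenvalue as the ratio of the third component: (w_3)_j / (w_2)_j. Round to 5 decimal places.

λ ≈ 5.36923

w1 = Kv₀ = (4·1 + (-2)·1 + (-1)·3; (-2)·1 + 6·1 + (-1)·3; (-1)·1 + (-1)·1 + 5·3) = (-1, 1, 13)
w2 = Kw1 = (4·(-1) + (-2)·1 + (-1)·13; (-2)·(-1) + 6·1 + (-1)·13; (-1)·(-1) + (-1)·1 + 5·13) = (-19, -5, 65)
w3 = Kw2 = (-131, -57, 349)
Ratio at component: 349 / 65 = 5.36923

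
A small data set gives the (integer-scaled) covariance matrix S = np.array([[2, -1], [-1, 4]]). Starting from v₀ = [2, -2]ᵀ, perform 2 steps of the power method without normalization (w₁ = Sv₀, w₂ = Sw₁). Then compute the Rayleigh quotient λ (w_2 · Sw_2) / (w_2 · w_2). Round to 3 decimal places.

λ ≈ 4.406

w1 = Sv₀ = (2·2 + (-1)·(-2); (-1)·2 + 4·(-2)) = (6, -10)
w2 = Sw1 = (2·6 + (-1)·(-10); (-1)·6 + 4·(-10)) = (22, -46)
Sw2 = (90, -206)
w2·Sw2 = 22·90 + (-46)·(-206) = 11456; w2·w2 = 22·22 + (-46)·(-46) = 2600
λ ≈ 11456/2600 = 4.406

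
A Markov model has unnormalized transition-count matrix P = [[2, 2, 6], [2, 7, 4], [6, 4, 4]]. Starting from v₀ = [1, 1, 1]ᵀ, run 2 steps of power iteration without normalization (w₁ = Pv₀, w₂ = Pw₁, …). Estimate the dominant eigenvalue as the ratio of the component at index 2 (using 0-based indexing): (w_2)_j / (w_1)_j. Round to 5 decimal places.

w1 = Pv₀ = (10, 13, 14)
w2 = Pw1 = (130, 167, 168)
Ratio at component: 168 / 14 = 12.00000

12.00000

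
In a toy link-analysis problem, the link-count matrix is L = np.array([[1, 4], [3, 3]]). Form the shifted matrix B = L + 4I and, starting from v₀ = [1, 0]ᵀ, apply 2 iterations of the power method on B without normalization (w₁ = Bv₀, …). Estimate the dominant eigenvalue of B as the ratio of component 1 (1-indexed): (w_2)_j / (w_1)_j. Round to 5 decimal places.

μ ≈ 7.40000

B = L + 4I has rows (5, 4); (3, 7)
w1 = Bv₀ = (5·1 + 4·0; 3·1 + 7·0) = (5, 3)
w2 = Bw1 = (5·5 + 4·3; 3·5 + 7·3) = (37, 36)
Ratio: 37/5 = 7.40000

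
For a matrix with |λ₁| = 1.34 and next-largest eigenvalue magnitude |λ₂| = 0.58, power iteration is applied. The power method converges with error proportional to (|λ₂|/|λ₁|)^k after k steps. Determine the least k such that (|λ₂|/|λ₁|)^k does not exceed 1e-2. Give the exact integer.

6

|λ₂/λ₁| = 0.58/1.34 = 0.43284
Need k ≥ ln(1e-2) / ln(0.43284) = -4.6052 / -0.8374 ≈ 5.499
Smallest integer k satisfying the bound: 6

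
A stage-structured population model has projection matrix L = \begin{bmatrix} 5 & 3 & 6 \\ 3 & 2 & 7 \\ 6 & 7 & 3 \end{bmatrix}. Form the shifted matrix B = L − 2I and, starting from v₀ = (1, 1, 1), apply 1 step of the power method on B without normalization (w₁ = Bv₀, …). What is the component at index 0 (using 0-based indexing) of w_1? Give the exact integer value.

B = L − 2I has rows (3, 3, 6); (3, 0, 7); (6, 7, 1)
w1 = Bv₀ = (3·1 + 3·1 + 6·1; 3·1 + 0·1 + 7·1; 6·1 + 7·1 + 1·1) = (12, 10, 14)
Requested component of w1: 12

12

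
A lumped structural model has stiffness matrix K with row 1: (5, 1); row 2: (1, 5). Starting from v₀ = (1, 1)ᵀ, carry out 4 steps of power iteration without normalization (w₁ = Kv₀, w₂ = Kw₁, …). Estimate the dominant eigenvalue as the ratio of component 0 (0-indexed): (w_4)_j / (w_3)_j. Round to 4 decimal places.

w1 = Kv₀ = (6, 6)
w2 = Kw1 = (36, 36)
w3 = Kw2 = (216, 216)
w4 = Kw3 = (1296, 1296)
Ratio at component: 1296 / 216 = 6.0000

λ ≈ 6.0000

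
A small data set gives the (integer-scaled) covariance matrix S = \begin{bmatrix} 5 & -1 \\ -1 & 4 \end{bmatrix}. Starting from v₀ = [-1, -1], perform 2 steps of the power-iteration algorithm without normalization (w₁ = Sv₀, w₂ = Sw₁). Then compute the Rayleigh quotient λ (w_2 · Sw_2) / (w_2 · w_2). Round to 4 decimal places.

w1 = Sv₀ = (5·(-1) + (-1)·(-1); (-1)·(-1) + 4·(-1)) = (-4, -3)
w2 = Sw1 = (5·(-4) + (-1)·(-3); (-1)·(-4) + 4·(-3)) = (-17, -8)
Sw2 = (-77, -15)
w2·Sw2 = (-17)·(-77) + (-8)·(-15) = 1429; w2·w2 = (-17)·(-17) + (-8)·(-8) = 353
λ ≈ 1429/353 = 4.0482

λ ≈ 4.0482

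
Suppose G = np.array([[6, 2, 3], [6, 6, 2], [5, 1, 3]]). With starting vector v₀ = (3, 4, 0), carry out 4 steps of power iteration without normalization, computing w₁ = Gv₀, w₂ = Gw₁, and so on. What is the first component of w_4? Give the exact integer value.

37852

w1 = Gv₀ = (26, 42, 19)
w2 = Gw1 = (297, 446, 229)
w3 = Gw2 = (3361, 4916, 2618)
w4 = Gw3 = (37852, 54898, 29575)
The requested component of w4 is 37852.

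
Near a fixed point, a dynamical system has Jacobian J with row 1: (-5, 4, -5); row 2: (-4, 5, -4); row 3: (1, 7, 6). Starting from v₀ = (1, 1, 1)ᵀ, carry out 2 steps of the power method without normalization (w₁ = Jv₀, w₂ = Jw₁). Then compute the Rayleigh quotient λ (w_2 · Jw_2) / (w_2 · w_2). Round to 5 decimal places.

λ ≈ 2.55305

w1 = Jv₀ = (-6, -3, 14)
w2 = Jw1 = (-52, -47, 57)
Jw2 = (-213, -255, -39)
w2·Jw2 = (-52)·(-213) + (-47)·(-255) + 57·(-39) = 20838; w2·w2 = (-52)·(-52) + (-47)·(-47) + 57·57 = 8162
λ ≈ 20838/8162 = 2.55305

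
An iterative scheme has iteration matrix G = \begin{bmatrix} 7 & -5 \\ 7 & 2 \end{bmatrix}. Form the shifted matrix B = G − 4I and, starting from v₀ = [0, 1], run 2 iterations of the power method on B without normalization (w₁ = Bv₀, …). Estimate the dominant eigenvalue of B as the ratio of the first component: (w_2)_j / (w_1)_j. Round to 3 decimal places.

B = G − 4I has rows (3, -5); (7, -2)
w1 = Bv₀ = (3·0 + (-5)·1; 7·0 + (-2)·1) = (-5, -2)
w2 = Bw1 = (3·(-5) + (-5)·(-2); 7·(-5) + (-2)·(-2)) = (-5, -31)
Ratio: -5/-5 = 1.000

1.000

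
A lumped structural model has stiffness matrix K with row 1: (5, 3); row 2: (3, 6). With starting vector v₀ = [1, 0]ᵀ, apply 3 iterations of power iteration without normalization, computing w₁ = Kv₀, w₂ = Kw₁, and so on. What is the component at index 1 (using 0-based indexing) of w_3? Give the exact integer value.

300

w1 = Kv₀ = (5, 3)
w2 = Kw1 = (34, 33)
w3 = Kw2 = (269, 300)
The requested component of w3 is 300.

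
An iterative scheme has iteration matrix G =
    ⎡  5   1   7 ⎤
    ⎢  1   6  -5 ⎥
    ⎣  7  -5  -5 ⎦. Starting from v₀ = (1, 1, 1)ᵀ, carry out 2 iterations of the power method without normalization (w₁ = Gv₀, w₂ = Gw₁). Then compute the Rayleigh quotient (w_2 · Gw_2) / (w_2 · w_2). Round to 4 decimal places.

0.0931

w1 = Gv₀ = (5·1 + 1·1 + 7·1; 1·1 + 6·1 + (-5)·1; 7·1 + (-5)·1 + (-5)·1) = (13, 2, -3)
w2 = Gw1 = (5·13 + 1·2 + 7·(-3); 1·13 + 6·2 + (-5)·(-3); 7·13 + (-5)·2 + (-5)·(-3)) = (46, 40, 96)
Gw2 = (942, -194, -358)
w2·Gw2 = 46·942 + 40·(-194) + 96·(-358) = 1204; w2·w2 = 46·46 + 40·40 + 96·96 = 12932
λ ≈ 1204/12932 = 0.0931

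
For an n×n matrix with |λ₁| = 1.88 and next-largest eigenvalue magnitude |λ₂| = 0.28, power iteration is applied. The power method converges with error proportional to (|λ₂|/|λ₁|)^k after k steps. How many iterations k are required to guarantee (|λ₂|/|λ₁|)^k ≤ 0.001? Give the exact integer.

|λ₂/λ₁| = 0.28/1.88 = 0.14894
Need k ≥ ln(0.001) / ln(0.14894) = -6.9078 / -1.9042 ≈ 3.628
Smallest integer k satisfying the bound: 4

4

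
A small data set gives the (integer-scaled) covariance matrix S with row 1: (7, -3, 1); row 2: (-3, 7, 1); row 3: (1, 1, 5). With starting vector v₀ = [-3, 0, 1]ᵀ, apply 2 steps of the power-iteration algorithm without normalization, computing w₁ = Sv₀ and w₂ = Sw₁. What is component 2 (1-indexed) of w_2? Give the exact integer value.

132

w1 = Sv₀ = (7·(-3) + (-3)·0 + 1·1; (-3)·(-3) + 7·0 + 1·1; 1·(-3) + 1·0 + 5·1) = (-20, 10, 2)
w2 = Sw1 = (7·(-20) + (-3)·10 + 1·2; (-3)·(-20) + 7·10 + 1·2; 1·(-20) + 1·10 + 5·2) = (-168, 132, 0)
The requested component of w2 is 132.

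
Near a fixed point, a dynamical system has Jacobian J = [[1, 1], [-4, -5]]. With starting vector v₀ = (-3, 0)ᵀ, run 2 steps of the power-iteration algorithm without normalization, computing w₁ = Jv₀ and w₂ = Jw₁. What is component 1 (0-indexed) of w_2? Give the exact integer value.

-48

w1 = Jv₀ = (1·(-3) + 1·0; (-4)·(-3) + (-5)·0) = (-3, 12)
w2 = Jw1 = (1·(-3) + 1·12; (-4)·(-3) + (-5)·12) = (9, -48)
The requested component of w2 is -48.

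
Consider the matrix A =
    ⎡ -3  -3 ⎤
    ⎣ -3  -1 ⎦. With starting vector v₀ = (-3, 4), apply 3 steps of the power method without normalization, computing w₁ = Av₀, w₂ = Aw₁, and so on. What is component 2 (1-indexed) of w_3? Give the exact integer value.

w1 = Av₀ = (-3, 5)
w2 = Aw1 = (-6, 4)
w3 = Aw2 = (6, 14)
The requested component of w3 is 14.

14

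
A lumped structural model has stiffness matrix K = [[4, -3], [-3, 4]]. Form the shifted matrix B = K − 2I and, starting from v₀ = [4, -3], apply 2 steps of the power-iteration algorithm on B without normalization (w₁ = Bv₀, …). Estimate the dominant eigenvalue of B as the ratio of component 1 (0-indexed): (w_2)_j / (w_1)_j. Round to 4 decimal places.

B = K − 2I has rows (2, -3); (-3, 2)
w1 = Bv₀ = (2·4 + (-3)·(-3); (-3)·4 + 2·(-3)) = (17, -18)
w2 = Bw1 = (2·17 + (-3)·(-18); (-3)·17 + 2·(-18)) = (88, -87)
Ratio: -87/-18 = 4.8333

4.8333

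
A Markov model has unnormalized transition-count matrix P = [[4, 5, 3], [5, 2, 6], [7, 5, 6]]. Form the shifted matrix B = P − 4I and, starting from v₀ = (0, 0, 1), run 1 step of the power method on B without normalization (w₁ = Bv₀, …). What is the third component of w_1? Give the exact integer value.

B = P − 4I has rows (0, 5, 3); (5, -2, 6); (7, 5, 2)
w1 = Bv₀ = (3, 6, 2)
Requested component of w1: 2

2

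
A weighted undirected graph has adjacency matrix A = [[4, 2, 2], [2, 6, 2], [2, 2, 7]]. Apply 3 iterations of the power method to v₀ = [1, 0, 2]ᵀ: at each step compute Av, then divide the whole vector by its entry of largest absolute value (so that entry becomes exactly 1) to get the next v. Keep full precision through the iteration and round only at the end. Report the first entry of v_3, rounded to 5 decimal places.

0.57846

Av0 = (8.000000, 6.000000, 16.000000); divide by 16.000000 → v1 = (0.500000, 0.375000, 1.000000)
Av1 = (4.750000, 5.250000, 8.750000); divide by 8.750000 → v2 = (0.542857, 0.600000, 1.000000)
Av2 = (5.371429, 6.685714, 9.285714); divide by 9.285714 → v3 = (0.578462, 0.720000, 1.000000)
Requested entry of v3: 752/1300 = 0.57846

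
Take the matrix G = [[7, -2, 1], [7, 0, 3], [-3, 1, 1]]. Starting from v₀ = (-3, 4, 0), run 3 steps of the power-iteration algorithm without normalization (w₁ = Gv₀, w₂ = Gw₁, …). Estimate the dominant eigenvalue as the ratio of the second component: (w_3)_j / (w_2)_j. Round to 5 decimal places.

4.87195

w1 = Gv₀ = (7·(-3) + (-2)·4 + 1·0; 7·(-3) + 0·4 + 3·0; (-3)·(-3) + 1·4 + 1·0) = (-29, -21, 13)
w2 = Gw1 = (7·(-29) + (-2)·(-21) + 1·13; 7·(-29) + 0·(-21) + 3·13; (-3)·(-29) + 1·(-21) + 1·13) = (-148, -164, 79)
w3 = Gw2 = (-629, -799, 359)
Ratio at component: -799 / -164 = 4.87195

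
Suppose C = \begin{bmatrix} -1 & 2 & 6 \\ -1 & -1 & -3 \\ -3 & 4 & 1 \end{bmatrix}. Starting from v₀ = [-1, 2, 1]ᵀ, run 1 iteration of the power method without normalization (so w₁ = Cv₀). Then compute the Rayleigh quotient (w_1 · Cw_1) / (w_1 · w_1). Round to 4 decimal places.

w1 = Cv₀ = ((-1)·(-1) + 2·2 + 6·1; (-1)·(-1) + (-1)·2 + (-3)·1; (-3)·(-1) + 4·2 + 1·1) = (11, -4, 12)
Cw1 = (53, -43, -37)
w1·Cw1 = 11·53 + (-4)·(-43) + 12·(-37) = 311; w1·w1 = 11·11 + (-4)·(-4) + 12·12 = 281
λ ≈ 311/281 = 1.1068

1.1068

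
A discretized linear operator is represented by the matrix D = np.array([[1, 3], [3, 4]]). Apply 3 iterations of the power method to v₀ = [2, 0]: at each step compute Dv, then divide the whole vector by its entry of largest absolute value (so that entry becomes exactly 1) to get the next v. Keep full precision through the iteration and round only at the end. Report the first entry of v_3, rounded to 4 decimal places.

0.6111

Dv0 = (2.00000, 6.00000); divide by 6.00000 → v1 = (0.33333, 1.00000)
Dv1 = (3.33333, 5.00000); divide by 5.00000 → v2 = (0.66667, 1.00000)
Dv2 = (3.66667, 6.00000); divide by 6.00000 → v3 = (0.61111, 1.00000)
Requested entry of v3: 110/180 = 0.6111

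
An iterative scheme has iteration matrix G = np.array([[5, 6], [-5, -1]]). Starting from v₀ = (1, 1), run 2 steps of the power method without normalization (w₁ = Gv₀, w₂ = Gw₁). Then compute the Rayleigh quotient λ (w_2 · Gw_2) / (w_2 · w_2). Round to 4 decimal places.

-0.5529

w1 = Gv₀ = (11, -6)
w2 = Gw1 = (19, -49)
Gw2 = (-199, -46)
w2·Gw2 = 19·(-199) + (-49)·(-46) = -1527; w2·w2 = 19·19 + (-49)·(-49) = 2762
λ ≈ -1527/2762 = -0.5529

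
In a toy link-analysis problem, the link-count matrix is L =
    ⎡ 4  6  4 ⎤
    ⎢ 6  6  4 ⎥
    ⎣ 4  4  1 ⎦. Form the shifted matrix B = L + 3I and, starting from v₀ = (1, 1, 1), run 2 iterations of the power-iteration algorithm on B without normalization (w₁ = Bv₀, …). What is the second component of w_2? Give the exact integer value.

B = L + 3I has rows (7, 6, 4); (6, 9, 4); (4, 4, 4)
w1 = Bv₀ = (7·1 + 6·1 + 4·1; 6·1 + 9·1 + 4·1; 4·1 + 4·1 + 4·1) = (17, 19, 12)
w2 = Bw1 = (7·17 + 6·19 + 4·12; 6·17 + 9·19 + 4·12; 4·17 + 4·19 + 4·12) = (281, 321, 192)
Requested component of w2: 321

321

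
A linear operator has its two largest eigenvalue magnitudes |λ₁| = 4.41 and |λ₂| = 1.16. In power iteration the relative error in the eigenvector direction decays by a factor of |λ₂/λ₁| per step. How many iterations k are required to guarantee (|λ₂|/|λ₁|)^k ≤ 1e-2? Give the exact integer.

4

|λ₂/λ₁| = 1.16/4.41 = 0.26304
Need k ≥ ln(1e-2) / ln(0.26304) = -4.6052 / -1.3355 ≈ 3.448
Smallest integer k satisfying the bound: 4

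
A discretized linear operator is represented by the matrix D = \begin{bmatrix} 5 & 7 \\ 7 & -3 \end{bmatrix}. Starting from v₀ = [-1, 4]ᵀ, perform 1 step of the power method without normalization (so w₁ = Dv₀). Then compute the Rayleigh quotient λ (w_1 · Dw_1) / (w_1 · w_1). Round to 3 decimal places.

λ ≈ -5.119

w1 = Dv₀ = (5·(-1) + 7·4; 7·(-1) + (-3)·4) = (23, -19)
Dw1 = (-18, 218)
w1·Dw1 = 23·(-18) + (-19)·218 = -4556; w1·w1 = 23·23 + (-19)·(-19) = 890
λ ≈ -4556/890 = -5.119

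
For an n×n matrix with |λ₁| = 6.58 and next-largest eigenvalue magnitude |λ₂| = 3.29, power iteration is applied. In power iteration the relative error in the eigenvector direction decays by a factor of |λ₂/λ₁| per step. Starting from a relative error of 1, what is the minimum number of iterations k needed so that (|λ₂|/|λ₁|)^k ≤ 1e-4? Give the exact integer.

14

|λ₂/λ₁| = 3.29/6.58 = 0.50000
Need k ≥ ln(1e-4) / ln(0.50000) = -9.2103 / -0.6931 ≈ 13.288
Smallest integer k satisfying the bound: 14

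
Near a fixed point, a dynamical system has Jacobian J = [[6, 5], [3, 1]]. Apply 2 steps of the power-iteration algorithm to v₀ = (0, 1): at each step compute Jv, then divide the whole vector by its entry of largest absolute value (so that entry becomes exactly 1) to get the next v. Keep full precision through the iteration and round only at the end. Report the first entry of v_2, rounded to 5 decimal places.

1.00000

Jv0 = (5.000000, 1.000000); divide by 5.000000 → v1 = (1.000000, 0.200000)
Jv1 = (7.000000, 3.200000); divide by 7.000000 → v2 = (1.000000, 0.457143)
Requested entry of v2: 35/35 = 1.00000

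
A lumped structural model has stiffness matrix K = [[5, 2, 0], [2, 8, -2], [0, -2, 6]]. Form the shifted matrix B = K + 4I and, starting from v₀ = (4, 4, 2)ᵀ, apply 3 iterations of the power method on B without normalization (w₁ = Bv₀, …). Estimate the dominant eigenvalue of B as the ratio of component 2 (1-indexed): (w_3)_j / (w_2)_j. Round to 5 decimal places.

μ ≈ 13.40698

B = K + 4I has rows (9, 2, 0); (2, 12, -2); (0, -2, 10)
w1 = Bv₀ = (9·4 + 2·4 + 0·2; 2·4 + 12·4 + (-2)·2; 0·4 + (-2)·4 + 10·2) = (44, 52, 12)
w2 = Bw1 = (9·44 + 2·52 + 0·12; 2·44 + 12·52 + (-2)·12; 0·44 + (-2)·52 + 10·12) = (500, 688, 16)
w3 = Bw2 = (5876, 9224, -1216)
Ratio: 9224/688 = 13.40698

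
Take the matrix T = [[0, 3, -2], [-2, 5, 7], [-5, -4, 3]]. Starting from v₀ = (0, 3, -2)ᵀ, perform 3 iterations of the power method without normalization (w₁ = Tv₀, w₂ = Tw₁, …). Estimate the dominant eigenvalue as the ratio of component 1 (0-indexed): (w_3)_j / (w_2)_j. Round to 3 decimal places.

w1 = Tv₀ = (0·0 + 3·3 + (-2)·(-2); (-2)·0 + 5·3 + 7·(-2); (-5)·0 + (-4)·3 + 3·(-2)) = (13, 1, -18)
w2 = Tw1 = (0·13 + 3·1 + (-2)·(-18); (-2)·13 + 5·1 + 7·(-18); (-5)·13 + (-4)·1 + 3·(-18)) = (39, -147, -123)
w3 = Tw2 = (-195, -1674, 24)
Ratio at component: -1674 / -147 = 11.388

λ ≈ 11.388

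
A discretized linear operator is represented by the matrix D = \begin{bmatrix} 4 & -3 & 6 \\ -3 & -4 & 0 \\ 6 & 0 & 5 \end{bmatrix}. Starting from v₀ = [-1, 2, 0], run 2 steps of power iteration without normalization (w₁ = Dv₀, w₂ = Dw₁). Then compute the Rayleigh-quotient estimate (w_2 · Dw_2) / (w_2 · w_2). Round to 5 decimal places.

w1 = Dv₀ = (4·(-1) + (-3)·2 + 6·0; (-3)·(-1) + (-4)·2 + 0·0; 6·(-1) + 0·2 + 5·0) = (-10, -5, -6)
w2 = Dw1 = (4·(-10) + (-3)·(-5) + 6·(-6); (-3)·(-10) + (-4)·(-5) + 0·(-6); 6·(-10) + 0·(-5) + 5·(-6)) = (-61, 50, -90)
Dw2 = (-934, -17, -816)
w2·Dw2 = (-61)·(-934) + 50·(-17) + (-90)·(-816) = 129564; w2·w2 = (-61)·(-61) + 50·50 + (-90)·(-90) = 14321
λ ≈ 129564/14321 = 9.04713

λ ≈ 9.04713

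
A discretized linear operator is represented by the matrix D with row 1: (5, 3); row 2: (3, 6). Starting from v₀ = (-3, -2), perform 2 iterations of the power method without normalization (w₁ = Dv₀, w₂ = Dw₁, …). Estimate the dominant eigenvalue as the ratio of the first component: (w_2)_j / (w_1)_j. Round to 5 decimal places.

8.00000

w1 = Dv₀ = (-21, -21)
w2 = Dw1 = (-168, -189)
Ratio at component: -168 / -21 = 8.00000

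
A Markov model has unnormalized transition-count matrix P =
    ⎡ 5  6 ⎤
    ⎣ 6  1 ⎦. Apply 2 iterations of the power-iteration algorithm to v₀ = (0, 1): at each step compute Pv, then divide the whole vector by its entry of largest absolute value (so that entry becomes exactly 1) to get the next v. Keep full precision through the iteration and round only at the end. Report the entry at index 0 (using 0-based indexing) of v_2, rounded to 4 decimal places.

0.9730

Pv0 = (6.00000, 1.00000); divide by 6.00000 → v1 = (1.00000, 0.16667)
Pv1 = (6.00000, 6.16667); divide by 6.16667 → v2 = (0.97297, 1.00000)
Requested entry of v2: 36/37 = 0.9730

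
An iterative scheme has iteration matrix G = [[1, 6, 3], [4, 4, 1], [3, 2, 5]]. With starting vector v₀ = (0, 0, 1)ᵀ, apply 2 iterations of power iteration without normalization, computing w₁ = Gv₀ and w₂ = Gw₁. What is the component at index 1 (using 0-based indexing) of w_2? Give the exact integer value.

21

w1 = Gv₀ = (3, 1, 5)
w2 = Gw1 = (24, 21, 36)
The requested component of w2 is 21.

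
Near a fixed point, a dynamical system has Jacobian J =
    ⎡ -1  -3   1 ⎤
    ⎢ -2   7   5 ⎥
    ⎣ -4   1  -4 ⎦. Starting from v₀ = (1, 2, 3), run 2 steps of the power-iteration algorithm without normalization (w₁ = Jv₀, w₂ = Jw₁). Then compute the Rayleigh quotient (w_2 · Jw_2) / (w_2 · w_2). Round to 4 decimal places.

w1 = Jv₀ = ((-1)·1 + (-3)·2 + 1·3; (-2)·1 + 7·2 + 5·3; (-4)·1 + 1·2 + (-4)·3) = (-4, 27, -14)
w2 = Jw1 = ((-1)·(-4) + (-3)·27 + 1·(-14); (-2)·(-4) + 7·27 + 5·(-14); (-4)·(-4) + 1·27 + (-4)·(-14)) = (-91, 127, 99)
Jw2 = (-191, 1566, 95)
w2·Jw2 = (-91)·(-191) + 127·1566 + 99·95 = 225668; w2·w2 = (-91)·(-91) + 127·127 + 99·99 = 34211
λ ≈ 225668/34211 = 6.5964

6.5964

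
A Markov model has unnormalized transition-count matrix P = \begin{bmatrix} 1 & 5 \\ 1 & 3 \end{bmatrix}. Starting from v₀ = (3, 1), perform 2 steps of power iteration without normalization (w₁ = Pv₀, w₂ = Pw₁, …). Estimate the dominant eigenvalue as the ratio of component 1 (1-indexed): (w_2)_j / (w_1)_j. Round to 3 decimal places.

w1 = Pv₀ = (1·3 + 5·1; 1·3 + 3·1) = (8, 6)
w2 = Pw1 = (1·8 + 5·6; 1·8 + 3·6) = (38, 26)
Ratio at component: 38 / 8 = 4.750

λ ≈ 4.750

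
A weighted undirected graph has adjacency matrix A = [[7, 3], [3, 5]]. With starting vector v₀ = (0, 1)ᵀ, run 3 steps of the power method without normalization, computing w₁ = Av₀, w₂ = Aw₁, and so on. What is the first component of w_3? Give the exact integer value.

354

w1 = Av₀ = (3, 5)
w2 = Aw1 = (36, 34)
w3 = Aw2 = (354, 278)
The requested component of w3 is 354.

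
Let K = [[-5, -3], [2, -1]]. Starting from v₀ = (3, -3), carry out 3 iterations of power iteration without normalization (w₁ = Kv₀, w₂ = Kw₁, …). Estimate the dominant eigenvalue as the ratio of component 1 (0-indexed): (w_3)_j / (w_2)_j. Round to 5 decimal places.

w1 = Kv₀ = (-6, 9)
w2 = Kw1 = (3, -21)
w3 = Kw2 = (48, 27)
Ratio at component: 27 / -21 = -1.28571

-1.28571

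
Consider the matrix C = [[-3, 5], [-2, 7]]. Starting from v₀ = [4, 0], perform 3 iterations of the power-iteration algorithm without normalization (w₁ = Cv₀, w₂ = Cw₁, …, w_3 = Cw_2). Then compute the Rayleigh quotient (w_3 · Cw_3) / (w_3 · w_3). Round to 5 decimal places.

λ ≈ 5.20397

w1 = Cv₀ = ((-3)·4 + 5·0; (-2)·4 + 7·0) = (-12, -8)
w2 = Cw1 = ((-3)·(-12) + 5·(-8); (-2)·(-12) + 7·(-8)) = (-4, -32)
w3 = Cw2 = (-148, -216)
Cw3 = (-636, -1216)
w3·Cw3 = (-148)·(-636) + (-216)·(-1216) = 356784; w3·w3 = (-148)·(-148) + (-216)·(-216) = 68560
λ ≈ 356784/68560 = 5.20397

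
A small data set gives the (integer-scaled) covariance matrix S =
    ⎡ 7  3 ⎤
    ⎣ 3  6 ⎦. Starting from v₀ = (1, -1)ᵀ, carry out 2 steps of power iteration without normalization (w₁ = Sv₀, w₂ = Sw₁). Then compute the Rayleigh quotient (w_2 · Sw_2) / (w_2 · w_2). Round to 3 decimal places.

λ ≈ 5.186

w1 = Sv₀ = (7·1 + 3·(-1); 3·1 + 6·(-1)) = (4, -3)
w2 = Sw1 = (7·4 + 3·(-3); 3·4 + 6·(-3)) = (19, -6)
Sw2 = (115, 21)
w2·Sw2 = 19·115 + (-6)·21 = 2059; w2·w2 = 19·19 + (-6)·(-6) = 397
λ ≈ 2059/397 = 5.186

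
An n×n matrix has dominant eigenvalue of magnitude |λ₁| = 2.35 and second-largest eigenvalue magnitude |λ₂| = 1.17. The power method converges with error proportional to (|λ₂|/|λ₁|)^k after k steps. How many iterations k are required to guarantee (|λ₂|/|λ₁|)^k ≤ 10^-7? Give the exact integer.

|λ₂/λ₁| = 1.17/2.35 = 0.49787
Need k ≥ ln(10^-7) / ln(0.49787) = -16.1181 / -0.6974 ≈ 23.111
Smallest integer k satisfying the bound: 24

24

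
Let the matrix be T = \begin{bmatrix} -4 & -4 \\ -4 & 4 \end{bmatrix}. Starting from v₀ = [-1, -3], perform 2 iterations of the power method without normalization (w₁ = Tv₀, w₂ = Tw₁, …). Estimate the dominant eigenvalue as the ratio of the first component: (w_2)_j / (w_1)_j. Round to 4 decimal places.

-2.0000

w1 = Tv₀ = ((-4)·(-1) + (-4)·(-3); (-4)·(-1) + 4·(-3)) = (16, -8)
w2 = Tw1 = ((-4)·16 + (-4)·(-8); (-4)·16 + 4·(-8)) = (-32, -96)
Ratio at component: -32 / 16 = -2.0000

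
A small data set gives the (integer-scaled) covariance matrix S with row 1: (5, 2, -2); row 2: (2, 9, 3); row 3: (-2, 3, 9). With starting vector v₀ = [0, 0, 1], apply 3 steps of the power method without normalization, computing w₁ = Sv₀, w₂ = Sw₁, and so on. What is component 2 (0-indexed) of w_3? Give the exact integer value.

w1 = Sv₀ = (-2, 3, 9)
w2 = Sw1 = (-22, 50, 94)
w3 = Sw2 = (-198, 688, 1040)
The requested component of w3 is 1040.

1040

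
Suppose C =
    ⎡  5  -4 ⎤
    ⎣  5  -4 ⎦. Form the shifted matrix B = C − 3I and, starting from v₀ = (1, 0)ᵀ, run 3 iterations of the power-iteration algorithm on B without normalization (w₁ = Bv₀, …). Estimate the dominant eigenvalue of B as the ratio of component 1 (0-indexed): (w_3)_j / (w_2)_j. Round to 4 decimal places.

B = C − 3I has rows (2, -4); (5, -7)
w1 = Bv₀ = (2·1 + (-4)·0; 5·1 + (-7)·0) = (2, 5)
w2 = Bw1 = (2·2 + (-4)·5; 5·2 + (-7)·5) = (-16, -25)
w3 = Bw2 = (68, 95)
Ratio: 95/-25 = -3.8000

μ ≈ -3.8000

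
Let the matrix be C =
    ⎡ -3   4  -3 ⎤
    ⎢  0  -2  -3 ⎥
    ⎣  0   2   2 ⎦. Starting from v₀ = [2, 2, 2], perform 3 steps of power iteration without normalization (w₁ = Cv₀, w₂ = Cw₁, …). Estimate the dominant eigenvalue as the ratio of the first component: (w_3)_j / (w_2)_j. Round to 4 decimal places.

w1 = Cv₀ = ((-3)·2 + 4·2 + (-3)·2; 0·2 + (-2)·2 + (-3)·2; 0·2 + 2·2 + 2·2) = (-4, -10, 8)
w2 = Cw1 = ((-3)·(-4) + 4·(-10) + (-3)·8; 0·(-4) + (-2)·(-10) + (-3)·8; 0·(-4) + 2·(-10) + 2·8) = (-52, -4, -4)
w3 = Cw2 = (152, 20, -16)
Ratio at component: 152 / -52 = -2.9231

λ ≈ -2.9231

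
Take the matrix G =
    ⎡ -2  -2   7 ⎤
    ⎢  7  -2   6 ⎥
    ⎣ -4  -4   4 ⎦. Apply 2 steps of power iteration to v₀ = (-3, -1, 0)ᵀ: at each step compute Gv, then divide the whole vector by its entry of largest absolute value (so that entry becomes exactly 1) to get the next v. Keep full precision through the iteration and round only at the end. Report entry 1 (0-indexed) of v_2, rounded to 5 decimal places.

Gv0 = (8.000000, -19.000000, 16.000000); divide by -19.000000 → v1 = (-0.421053, 1.000000, -0.842105)
Gv1 = (-7.052632, -10.000000, -5.684211); divide by -10.000000 → v2 = (0.705263, 1.000000, 0.568421)
Requested entry of v2: 190/190 = 1.00000

1.00000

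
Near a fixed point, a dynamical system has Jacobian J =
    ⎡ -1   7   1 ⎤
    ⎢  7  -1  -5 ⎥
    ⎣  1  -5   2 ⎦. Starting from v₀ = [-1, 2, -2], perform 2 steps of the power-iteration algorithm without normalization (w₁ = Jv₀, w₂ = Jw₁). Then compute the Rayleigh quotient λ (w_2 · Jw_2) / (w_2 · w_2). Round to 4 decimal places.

λ ≈ -1.3493

w1 = Jv₀ = ((-1)·(-1) + 7·2 + 1·(-2); 7·(-1) + (-1)·2 + (-5)·(-2); 1·(-1) + (-5)·2 + 2·(-2)) = (13, 1, -15)
w2 = Jw1 = ((-1)·13 + 7·1 + 1·(-15); 7·13 + (-1)·1 + (-5)·(-15); 1·13 + (-5)·1 + 2·(-15)) = (-21, 165, -22)
Jw2 = (1154, -202, -890)
w2·Jw2 = (-21)·1154 + 165·(-202) + (-22)·(-890) = -37984; w2·w2 = (-21)·(-21) + 165·165 + (-22)·(-22) = 28150
λ ≈ -37984/28150 = -1.3493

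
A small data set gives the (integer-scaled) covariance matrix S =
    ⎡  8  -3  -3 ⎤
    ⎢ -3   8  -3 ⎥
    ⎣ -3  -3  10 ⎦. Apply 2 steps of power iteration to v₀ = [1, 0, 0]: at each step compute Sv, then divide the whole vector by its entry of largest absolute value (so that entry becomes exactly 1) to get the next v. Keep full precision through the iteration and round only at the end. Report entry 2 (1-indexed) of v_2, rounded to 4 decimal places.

Sv0 = (8.00000, -3.00000, -3.00000); divide by 8.00000 → v1 = (1.00000, -0.37500, -0.37500)
Sv1 = (10.25000, -4.87500, -5.62500); divide by 10.25000 → v2 = (1.00000, -0.47561, -0.54878)
Requested entry of v2: -39/82 = -0.4756

-0.4756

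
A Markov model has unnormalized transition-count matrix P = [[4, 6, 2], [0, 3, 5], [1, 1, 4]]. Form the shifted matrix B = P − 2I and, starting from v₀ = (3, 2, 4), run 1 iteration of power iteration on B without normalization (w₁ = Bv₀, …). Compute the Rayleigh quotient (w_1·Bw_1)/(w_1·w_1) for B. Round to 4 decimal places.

B = P − 2I has rows (2, 6, 2); (0, 1, 5); (1, 1, 2)
w1 = Bv₀ = (2·3 + 6·2 + 2·4; 0·3 + 1·2 + 5·4; 1·3 + 1·2 + 2·4) = (26, 22, 13)
Bw1 = (210, 87, 74)
w1·Bw1 = 8336; w1·w1 = 1329; μ ≈ 8336/1329 = 6.2724

μ ≈ 6.2724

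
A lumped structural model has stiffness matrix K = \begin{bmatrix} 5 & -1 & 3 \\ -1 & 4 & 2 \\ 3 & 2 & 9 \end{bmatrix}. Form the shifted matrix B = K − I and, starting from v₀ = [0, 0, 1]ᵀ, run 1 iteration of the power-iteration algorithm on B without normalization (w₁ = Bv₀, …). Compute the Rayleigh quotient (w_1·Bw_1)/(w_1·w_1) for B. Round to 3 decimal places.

B = K − I has rows (4, -1, 3); (-1, 3, 2); (3, 2, 8)
w1 = Bv₀ = (4·0 + (-1)·0 + 3·1; (-1)·0 + 3·0 + 2·1; 3·0 + 2·0 + 8·1) = (3, 2, 8)
Bw1 = (34, 19, 77)
w1·Bw1 = 756; w1·w1 = 77; μ ≈ 756/77 = 9.818

9.818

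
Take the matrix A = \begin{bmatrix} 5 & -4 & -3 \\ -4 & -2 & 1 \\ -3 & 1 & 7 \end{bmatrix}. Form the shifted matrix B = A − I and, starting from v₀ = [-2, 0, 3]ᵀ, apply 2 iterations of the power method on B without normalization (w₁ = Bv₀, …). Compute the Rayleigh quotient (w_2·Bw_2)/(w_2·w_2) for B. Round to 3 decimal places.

9.003

B = A − I has rows (4, -4, -3); (-4, -3, 1); (-3, 1, 6)
w1 = Bv₀ = (4·(-2) + (-4)·0 + (-3)·3; (-4)·(-2) + (-3)·0 + 1·3; (-3)·(-2) + 1·0 + 6·3) = (-17, 11, 24)
w2 = Bw1 = (4·(-17) + (-4)·11 + (-3)·24; (-4)·(-17) + (-3)·11 + 1·24; (-3)·(-17) + 1·11 + 6·24) = (-184, 59, 206)
Bw2 = (-1590, 765, 1847)
w2·Bw2 = 718177; w2·w2 = 79773; μ ≈ 718177/79773 = 9.003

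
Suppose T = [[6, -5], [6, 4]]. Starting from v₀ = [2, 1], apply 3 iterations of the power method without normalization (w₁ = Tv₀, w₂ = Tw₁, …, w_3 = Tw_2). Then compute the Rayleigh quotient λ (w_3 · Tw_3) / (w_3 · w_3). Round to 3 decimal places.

w1 = Tv₀ = (7, 16)
w2 = Tw1 = (-38, 106)
w3 = Tw2 = (-758, 196)
Tw3 = (-5528, -3764)
w3·Tw3 = (-758)·(-5528) + 196·(-3764) = 3452480; w3·w3 = (-758)·(-758) + 196·196 = 612980
λ ≈ 3452480/612980 = 5.632

λ ≈ 5.632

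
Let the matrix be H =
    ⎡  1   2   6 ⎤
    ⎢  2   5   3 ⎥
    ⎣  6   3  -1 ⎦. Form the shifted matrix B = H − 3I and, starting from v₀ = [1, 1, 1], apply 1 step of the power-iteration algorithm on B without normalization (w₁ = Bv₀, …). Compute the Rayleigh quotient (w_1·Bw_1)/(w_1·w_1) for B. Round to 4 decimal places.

B = H − 3I has rows (-2, 2, 6); (2, 2, 3); (6, 3, -4)
w1 = Bv₀ = ((-2)·1 + 2·1 + 6·1; 2·1 + 2·1 + 3·1; 6·1 + 3·1 + (-4)·1) = (6, 7, 5)
Bw1 = (32, 41, 37)
w1·Bw1 = 664; w1·w1 = 110; μ ≈ 664/110 = 6.0364

μ ≈ 6.0364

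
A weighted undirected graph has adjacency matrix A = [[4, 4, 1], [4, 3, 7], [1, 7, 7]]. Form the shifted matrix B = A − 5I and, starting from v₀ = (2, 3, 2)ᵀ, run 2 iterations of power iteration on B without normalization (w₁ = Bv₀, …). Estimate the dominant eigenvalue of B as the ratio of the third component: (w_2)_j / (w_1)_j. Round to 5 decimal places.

μ ≈ 6.59259

B = A − 5I has rows (-1, 4, 1); (4, -2, 7); (1, 7, 2)
w1 = Bv₀ = ((-1)·2 + 4·3 + 1·2; 4·2 + (-2)·3 + 7·2; 1·2 + 7·3 + 2·2) = (12, 16, 27)
w2 = Bw1 = ((-1)·12 + 4·16 + 1·27; 4·12 + (-2)·16 + 7·27; 1·12 + 7·16 + 2·27) = (79, 205, 178)
Ratio: 178/27 = 6.59259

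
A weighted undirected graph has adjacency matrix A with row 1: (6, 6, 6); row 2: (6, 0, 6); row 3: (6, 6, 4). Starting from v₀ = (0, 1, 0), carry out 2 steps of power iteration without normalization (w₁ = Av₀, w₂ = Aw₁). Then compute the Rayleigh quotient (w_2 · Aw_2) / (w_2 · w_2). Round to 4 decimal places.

w1 = Av₀ = (6·0 + 6·1 + 6·0; 6·0 + 0·1 + 6·0; 6·0 + 6·1 + 4·0) = (6, 0, 6)
w2 = Aw1 = (6·6 + 6·0 + 6·6; 6·6 + 0·0 + 6·6; 6·6 + 6·0 + 4·6) = (72, 72, 60)
Aw2 = (1224, 792, 1104)
w2·Aw2 = 72·1224 + 72·792 + 60·1104 = 211392; w2·w2 = 72·72 + 72·72 + 60·60 = 13968
λ ≈ 211392/13968 = 15.1340

λ ≈ 15.1340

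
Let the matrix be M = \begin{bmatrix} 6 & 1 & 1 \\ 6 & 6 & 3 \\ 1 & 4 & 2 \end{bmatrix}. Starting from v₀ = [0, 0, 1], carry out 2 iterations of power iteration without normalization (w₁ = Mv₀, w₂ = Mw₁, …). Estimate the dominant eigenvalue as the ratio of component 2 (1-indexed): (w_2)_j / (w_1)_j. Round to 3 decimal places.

10.000

w1 = Mv₀ = (1, 3, 2)
w2 = Mw1 = (11, 30, 17)
Ratio at component: 30 / 3 = 10.000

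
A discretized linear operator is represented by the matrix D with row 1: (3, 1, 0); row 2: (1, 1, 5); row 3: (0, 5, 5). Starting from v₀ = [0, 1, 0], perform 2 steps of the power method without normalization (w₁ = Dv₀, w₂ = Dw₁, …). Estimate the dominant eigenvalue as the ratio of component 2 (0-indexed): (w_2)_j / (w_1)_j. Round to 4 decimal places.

6.0000

w1 = Dv₀ = (3·0 + 1·1 + 0·0; 1·0 + 1·1 + 5·0; 0·0 + 5·1 + 5·0) = (1, 1, 5)
w2 = Dw1 = (3·1 + 1·1 + 0·5; 1·1 + 1·1 + 5·5; 0·1 + 5·1 + 5·5) = (4, 27, 30)
Ratio at component: 30 / 5 = 6.0000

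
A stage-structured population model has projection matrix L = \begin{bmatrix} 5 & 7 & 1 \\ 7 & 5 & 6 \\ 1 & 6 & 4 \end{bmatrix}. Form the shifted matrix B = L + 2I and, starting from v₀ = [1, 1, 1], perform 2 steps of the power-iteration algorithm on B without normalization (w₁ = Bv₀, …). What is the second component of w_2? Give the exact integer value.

323

B = L + 2I has rows (7, 7, 1); (7, 7, 6); (1, 6, 6)
w1 = Bv₀ = (7·1 + 7·1 + 1·1; 7·1 + 7·1 + 6·1; 1·1 + 6·1 + 6·1) = (15, 20, 13)
w2 = Bw1 = (7·15 + 7·20 + 1·13; 7·15 + 7·20 + 6·13; 1·15 + 6·20 + 6·13) = (258, 323, 213)
Requested component of w2: 323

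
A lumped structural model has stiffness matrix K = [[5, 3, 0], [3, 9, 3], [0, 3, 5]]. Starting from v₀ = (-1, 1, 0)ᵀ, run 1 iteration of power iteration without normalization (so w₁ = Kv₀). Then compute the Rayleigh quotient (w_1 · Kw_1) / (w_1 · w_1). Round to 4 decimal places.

w1 = Kv₀ = (5·(-1) + 3·1 + 0·0; 3·(-1) + 9·1 + 3·0; 0·(-1) + 3·1 + 5·0) = (-2, 6, 3)
Kw1 = (8, 57, 33)
w1·Kw1 = (-2)·8 + 6·57 + 3·33 = 425; w1·w1 = (-2)·(-2) + 6·6 + 3·3 = 49
λ ≈ 425/49 = 8.6735

8.6735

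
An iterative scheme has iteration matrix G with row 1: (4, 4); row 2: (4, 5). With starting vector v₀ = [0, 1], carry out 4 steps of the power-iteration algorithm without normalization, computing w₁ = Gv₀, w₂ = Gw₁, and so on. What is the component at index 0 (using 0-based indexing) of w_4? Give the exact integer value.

2628

w1 = Gv₀ = (4·0 + 4·1; 4·0 + 5·1) = (4, 5)
w2 = Gw1 = (4·4 + 4·5; 4·4 + 5·5) = (36, 41)
w3 = Gw2 = (308, 349)
w4 = Gw3 = (2628, 2977)
The requested component of w4 is 2628.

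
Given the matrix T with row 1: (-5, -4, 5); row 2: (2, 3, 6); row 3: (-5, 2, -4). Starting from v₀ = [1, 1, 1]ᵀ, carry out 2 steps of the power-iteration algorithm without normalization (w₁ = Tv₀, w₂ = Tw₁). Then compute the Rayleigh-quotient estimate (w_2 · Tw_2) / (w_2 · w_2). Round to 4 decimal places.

-5.4976

w1 = Tv₀ = (-4, 11, -7)
w2 = Tw1 = (-59, -17, 70)
Tw2 = (713, 251, -19)
w2·Tw2 = (-59)·713 + (-17)·251 + 70·(-19) = -47664; w2·w2 = (-59)·(-59) + (-17)·(-17) + 70·70 = 8670
λ ≈ -47664/8670 = -5.4976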